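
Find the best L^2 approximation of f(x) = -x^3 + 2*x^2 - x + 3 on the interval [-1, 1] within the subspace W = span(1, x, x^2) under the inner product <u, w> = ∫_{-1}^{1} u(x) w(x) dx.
g(x) = 2*x^2 - 8*x/5 + 3

The best approximation g ∈ W is the orthogonal projection of f onto W. Writing g = a_0 + a_1 x + a_2 x^2, the coefficients solve the normal equations G · a = b where
  G_{ij} = <φ_i, φ_j> and b_i = <f, φ_i>, with φ_0 = 1, φ_1 = x, φ_2 = x^2.
G =
  [2, 0, 2/3]
  [0, 2/3, 0]
  [2/3, 0, 2/5],
b = (22/3, -16/15, 14/5).
Solving gives a_0 = 3, a_1 = -8/5, a_2 = 2, so
  g(x) = 2*x^2 - 8*x/5 + 3.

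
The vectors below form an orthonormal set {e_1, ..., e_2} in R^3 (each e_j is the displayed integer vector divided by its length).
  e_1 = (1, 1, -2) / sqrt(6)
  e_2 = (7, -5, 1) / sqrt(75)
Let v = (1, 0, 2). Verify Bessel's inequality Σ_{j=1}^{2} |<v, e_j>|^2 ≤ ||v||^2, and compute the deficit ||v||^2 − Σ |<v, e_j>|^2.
Σ |<v, e_j>|^2 = 129/50; ||v||^2 = 5; deficit = 121/50

Write each e_j = u_j / sqrt(<u_j, u_j>) where u_j is the displayed integer vector. Then <v, e_j> = <v, u_j> / sqrt(<u_j, u_j>), so |<v, e_j>|^2 = <v, u_j>^2 / <u_j, u_j>.
Coefficients: <v, e_1> = -3/sqrt(6), <v, e_2> = 9/sqrt(75).
Square and sum: Σ |<v, e_j>|^2 = 129/50.
Compute ||v||^2 = v·v = 5.
Deficit = 5 − 129/50 = 121/50 ≥ 0, confirming Bessel's inequality. (The deficit equals ||v − Σ <v,e_j> e_j||^2, the squared distance from v to span{e_j}.)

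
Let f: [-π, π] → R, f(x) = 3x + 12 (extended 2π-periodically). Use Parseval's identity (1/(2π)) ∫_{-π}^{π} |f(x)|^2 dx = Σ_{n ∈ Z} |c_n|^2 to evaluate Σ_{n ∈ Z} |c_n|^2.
Σ |c_n|^2 = 3π^2 + 144

Expand and integrate term by term over [-π, π]:
  ∫ (3x)^2 dx = 9·(2π^3/3); ∫ 2·3·(12)·x dx = 0 (odd integrand); ∫ 12^2 dx = 144·2π.
So (1/(2π)) ∫_{-π}^{π} (3x + 12)^2 dx = 9π^2/3 + 144 = 3π^2 + 144.
Parseval ⇒ Σ |c_n|^2 = 3π^2 + 144.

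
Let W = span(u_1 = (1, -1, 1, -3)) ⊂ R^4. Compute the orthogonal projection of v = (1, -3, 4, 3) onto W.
proj_W(v) = (-1/12, 1/12, -1/12, 1/4)

Set up U = [u_1 | ... | u_1] ∈ R^(4×1). The projector onto W = col(U) is P = U (U^T U)^(-1) U^T.
Compute U^T U =
  [12],
and U^T v = (-1).
Solve U^T U · c = U^T v for the coefficients: c = (-1/12). The projection is proj_W(v) = U c.
Check: (v - proj_W(v)) · u_1 = 0  (should be 0).
Result: proj_W(v) = (-1/12, 1/12, -1/12, 1/4).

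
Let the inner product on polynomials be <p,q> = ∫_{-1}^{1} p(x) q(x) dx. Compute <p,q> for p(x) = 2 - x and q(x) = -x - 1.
<p,q> = -10/3

Expand the product: p(x)·q(x) = x^2 - x - 2.
∫_{-1}^{1} of each monomial x^k gives [2/(k+1) if k even, 0 if k odd]. Integrating term-by-term (or equivalently evaluating the antiderivative F(x) = x^3/3 - x^2/2 - 2*x at the endpoints):
  F(1) − F(−1) = -13/6 − (7/6) = -10/3.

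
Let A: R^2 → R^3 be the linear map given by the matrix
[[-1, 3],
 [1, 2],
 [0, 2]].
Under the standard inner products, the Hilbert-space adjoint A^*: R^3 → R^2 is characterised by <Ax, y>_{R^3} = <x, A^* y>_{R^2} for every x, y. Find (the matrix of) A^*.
A^* = A^T =
[[-1, 1, 0],
 [3, 2, 2]]

For real matrices with standard dot products, the defining identity <Ax, y> = <x, A^* y> gives (Ax)^T y = x^T (A^*) y, i.e. x^T A^T y = x^T (A^*) y. Since this holds for all x, y, we must have A^* = A^T. Therefore
A^* =
[[-1, 1, 0],
 [3, 2, 2]].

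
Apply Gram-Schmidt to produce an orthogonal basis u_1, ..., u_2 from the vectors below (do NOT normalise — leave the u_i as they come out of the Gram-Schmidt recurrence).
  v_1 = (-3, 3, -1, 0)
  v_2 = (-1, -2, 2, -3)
Orthogonal basis:
  u_1 = (-3, 3, -1, 0)
  u_2 = (-34/19, -23/19, 33/19, -3)

Apply the Gram-Schmidt recurrence
  u_1 = v_1
  u_i = v_i − Σ_{j<i} ((v_i · u_j) / (u_j · u_j)) · u_j.

Step by step this gives:
  u_1 = (-3, 3, -1, 0)
  u_2 = (-34/19, -23/19, 33/19, -3)

Orthogonality check:
  u_2 · u_1 = 0 (should be 0)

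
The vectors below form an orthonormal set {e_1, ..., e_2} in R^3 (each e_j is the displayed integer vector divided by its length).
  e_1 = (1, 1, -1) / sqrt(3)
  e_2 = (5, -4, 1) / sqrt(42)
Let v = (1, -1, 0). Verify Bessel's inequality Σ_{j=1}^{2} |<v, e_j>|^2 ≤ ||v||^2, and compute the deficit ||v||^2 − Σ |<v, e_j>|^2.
Σ |<v, e_j>|^2 = 27/14; ||v||^2 = 2; deficit = 1/14

Write each e_j = u_j / sqrt(<u_j, u_j>) where u_j is the displayed integer vector. Then <v, e_j> = <v, u_j> / sqrt(<u_j, u_j>), so |<v, e_j>|^2 = <v, u_j>^2 / <u_j, u_j>.
Coefficients: <v, e_1> = 0/sqrt(3), <v, e_2> = 9/sqrt(42).
Square and sum: Σ |<v, e_j>|^2 = 27/14.
Compute ||v||^2 = v·v = 2.
Deficit = 2 − 27/14 = 1/14 ≥ 0, confirming Bessel's inequality. (The deficit equals ||v − Σ <v,e_j> e_j||^2, the squared distance from v to span{e_j}.)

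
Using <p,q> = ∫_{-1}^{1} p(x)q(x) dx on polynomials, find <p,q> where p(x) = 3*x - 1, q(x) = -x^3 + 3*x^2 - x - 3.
<p,q> = 4/5

Expand the product: p(x)·q(x) = -3*x^4 + 10*x^3 - 6*x^2 - 8*x + 3.
∫_{-1}^{1} of each monomial x^k gives [2/(k+1) if k even, 0 if k odd]. Integrating term-by-term (or equivalently evaluating the antiderivative F(x) = -3*x^5/5 + 5*x^4/2 - 2*x^3 - 4*x^2 + 3*x at the endpoints):
  F(1) − F(−1) = -11/10 − (-19/10) = 4/5.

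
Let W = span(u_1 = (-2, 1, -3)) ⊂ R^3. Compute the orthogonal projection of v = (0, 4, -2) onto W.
proj_W(v) = (-10/7, 5/7, -15/7)

Set up U = [u_1 | ... | u_1] ∈ R^(3×1). The projector onto W = col(U) is P = U (U^T U)^(-1) U^T.
Compute U^T U =
  [14],
and U^T v = (10).
Solve U^T U · c = U^T v for the coefficients: c = (5/7). The projection is proj_W(v) = U c.
Check: (v - proj_W(v)) · u_1 = 0  (should be 0).
Result: proj_W(v) = (-10/7, 5/7, -15/7).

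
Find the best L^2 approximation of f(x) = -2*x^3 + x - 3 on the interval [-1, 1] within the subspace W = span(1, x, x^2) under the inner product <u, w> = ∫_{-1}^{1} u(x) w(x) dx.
g(x) = -x/5 - 3

The best approximation g ∈ W is the orthogonal projection of f onto W. Writing g = a_0 + a_1 x + a_2 x^2, the coefficients solve the normal equations G · a = b where
  G_{ij} = <φ_i, φ_j> and b_i = <f, φ_i>, with φ_0 = 1, φ_1 = x, φ_2 = x^2.
G =
  [2, 0, 2/3]
  [0, 2/3, 0]
  [2/3, 0, 2/5],
b = (-6, -2/15, -2).
Solving gives a_0 = -3, a_1 = -1/5, a_2 = 0, so
  g(x) = -x/5 - 3.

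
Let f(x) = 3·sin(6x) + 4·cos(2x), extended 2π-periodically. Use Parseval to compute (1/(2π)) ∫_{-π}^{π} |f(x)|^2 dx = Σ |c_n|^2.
Σ |c_n|^2 = 25/2

Expand |f|^2 and use orthogonality of {sin(nx), cos(mx)} on [-π, π]:
  ∫_{-π}^{π} sin(nx)^2 dx = π, ∫ cos(mx)^2 dx = π, and cross terms integrate to 0.
So ∫_{-π}^{π} f(x)^2 dx = 3^2 · π + 4^2 · π = (9 + 16)π.
Divide by 2π: (9 + 16)/2 = 25/2.
By Parseval, this equals Σ |c_n|^2.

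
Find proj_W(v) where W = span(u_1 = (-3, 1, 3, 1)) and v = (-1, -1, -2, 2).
proj_W(v) = (3/10, -1/10, -3/10, -1/10)

Set up U = [u_1 | ... | u_1] ∈ R^(4×1). The projector onto W = col(U) is P = U (U^T U)^(-1) U^T.
Compute U^T U =
  [20],
and U^T v = (-2).
Solve U^T U · c = U^T v for the coefficients: c = (-1/10). The projection is proj_W(v) = U c.
Check: (v - proj_W(v)) · u_1 = 0  (should be 0).
Result: proj_W(v) = (3/10, -1/10, -3/10, -1/10).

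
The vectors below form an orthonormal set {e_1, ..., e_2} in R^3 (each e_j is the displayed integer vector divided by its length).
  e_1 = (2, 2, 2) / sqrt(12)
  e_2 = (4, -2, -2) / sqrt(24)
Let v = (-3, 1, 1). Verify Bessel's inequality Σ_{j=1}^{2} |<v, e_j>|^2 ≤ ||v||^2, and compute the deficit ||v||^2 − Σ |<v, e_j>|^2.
Σ |<v, e_j>|^2 = 11; ||v||^2 = 11; deficit = 0

Write each e_j = u_j / sqrt(<u_j, u_j>) where u_j is the displayed integer vector. Then <v, e_j> = <v, u_j> / sqrt(<u_j, u_j>), so |<v, e_j>|^2 = <v, u_j>^2 / <u_j, u_j>.
Coefficients: <v, e_1> = -2/sqrt(12), <v, e_2> = -16/sqrt(24).
Square and sum: Σ |<v, e_j>|^2 = 11.
Compute ||v||^2 = v·v = 11.
Deficit = 11 − 11 = 0 ≥ 0, confirming Bessel's inequality. (The deficit equals ||v − Σ <v,e_j> e_j||^2, the squared distance from v to span{e_j}.)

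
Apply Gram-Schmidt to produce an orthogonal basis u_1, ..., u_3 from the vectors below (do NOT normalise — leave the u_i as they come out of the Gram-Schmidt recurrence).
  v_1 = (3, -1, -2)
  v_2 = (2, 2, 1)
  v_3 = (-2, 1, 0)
Orthogonal basis:
  u_1 = (3, -1, -2)
  u_2 = (11/7, 15/7, 9/7)
  u_3 = (-39/122, 91/122, -52/61)

Apply the Gram-Schmidt recurrence
  u_1 = v_1
  u_i = v_i − Σ_{j<i} ((v_i · u_j) / (u_j · u_j)) · u_j.

Step by step this gives:
  u_1 = (3, -1, -2)
  u_2 = (11/7, 15/7, 9/7)
  u_3 = (-39/122, 91/122, -52/61)

Orthogonality check:
  u_2 · u_1 = 0 (should be 0)
  u_3 · u_1 = 0 (should be 0)
  u_3 · u_2 = 0 (should be 0)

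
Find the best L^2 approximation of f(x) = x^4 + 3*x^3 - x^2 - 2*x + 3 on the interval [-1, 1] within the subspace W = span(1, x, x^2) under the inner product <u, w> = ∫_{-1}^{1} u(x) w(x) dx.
g(x) = -x^2/7 - x/5 + 102/35

The best approximation g ∈ W is the orthogonal projection of f onto W. Writing g = a_0 + a_1 x + a_2 x^2, the coefficients solve the normal equations G · a = b where
  G_{ij} = <φ_i, φ_j> and b_i = <f, φ_i>, with φ_0 = 1, φ_1 = x, φ_2 = x^2.
G =
  [2, 0, 2/3]
  [0, 2/3, 0]
  [2/3, 0, 2/5],
b = (86/15, -2/15, 66/35).
Solving gives a_0 = 102/35, a_1 = -1/5, a_2 = -1/7, so
  g(x) = -x^2/7 - x/5 + 102/35.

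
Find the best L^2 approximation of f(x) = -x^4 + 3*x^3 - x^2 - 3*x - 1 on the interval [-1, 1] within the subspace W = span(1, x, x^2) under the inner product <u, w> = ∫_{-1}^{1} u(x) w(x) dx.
g(x) = -13*x^2/7 - 6*x/5 - 32/35

The best approximation g ∈ W is the orthogonal projection of f onto W. Writing g = a_0 + a_1 x + a_2 x^2, the coefficients solve the normal equations G · a = b where
  G_{ij} = <φ_i, φ_j> and b_i = <f, φ_i>, with φ_0 = 1, φ_1 = x, φ_2 = x^2.
G =
  [2, 0, 2/3]
  [0, 2/3, 0]
  [2/3, 0, 2/5],
b = (-46/15, -4/5, -142/105).
Solving gives a_0 = -32/35, a_1 = -6/5, a_2 = -13/7, so
  g(x) = -13*x^2/7 - 6*x/5 - 32/35.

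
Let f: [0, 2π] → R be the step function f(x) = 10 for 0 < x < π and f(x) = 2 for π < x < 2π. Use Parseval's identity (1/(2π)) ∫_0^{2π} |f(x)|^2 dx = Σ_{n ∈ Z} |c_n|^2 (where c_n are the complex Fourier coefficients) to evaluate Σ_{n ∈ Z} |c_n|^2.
Σ |c_n|^2 = 52

Parseval equates the L^2 energy of f (normalised by 1/(2π)) with the ℓ^2 sum of its Fourier coefficients: (1/(2π)) ∫_0^{2π} |f|^2 = Σ |c_n|^2.
Compute the left side: (1/(2π)) [∫_0^π 10^2 dx + ∫_π^{2π} 2^2 dx] = (1/(2π)) · (100π + 4π) = (100 + 4)/2 = 52.
So Σ_{n ∈ Z} |c_n|^2 = 52.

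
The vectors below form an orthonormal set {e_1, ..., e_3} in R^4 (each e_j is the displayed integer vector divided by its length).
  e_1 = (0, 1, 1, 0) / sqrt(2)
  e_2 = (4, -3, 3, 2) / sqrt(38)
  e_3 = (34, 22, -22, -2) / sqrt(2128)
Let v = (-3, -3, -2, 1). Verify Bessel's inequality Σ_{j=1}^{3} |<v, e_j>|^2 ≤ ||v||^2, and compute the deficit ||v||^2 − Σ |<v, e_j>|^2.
Σ |<v, e_j>|^2 = 85/4; ||v||^2 = 23; deficit = 7/4

Write each e_j = u_j / sqrt(<u_j, u_j>) where u_j is the displayed integer vector. Then <v, e_j> = <v, u_j> / sqrt(<u_j, u_j>), so |<v, e_j>|^2 = <v, u_j>^2 / <u_j, u_j>.
Coefficients: <v, e_1> = -5/sqrt(2), <v, e_2> = -7/sqrt(38), <v, e_3> = -126/sqrt(2128).
Square and sum: Σ |<v, e_j>|^2 = 85/4.
Compute ||v||^2 = v·v = 23.
Deficit = 23 − 85/4 = 7/4 ≥ 0, confirming Bessel's inequality. (The deficit equals ||v − Σ <v,e_j> e_j||^2, the squared distance from v to span{e_j}.)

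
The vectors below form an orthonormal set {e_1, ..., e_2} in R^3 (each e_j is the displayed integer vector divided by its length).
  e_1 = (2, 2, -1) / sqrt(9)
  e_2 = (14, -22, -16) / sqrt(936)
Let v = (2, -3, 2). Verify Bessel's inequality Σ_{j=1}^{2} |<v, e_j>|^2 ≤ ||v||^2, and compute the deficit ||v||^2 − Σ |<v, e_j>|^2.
Σ |<v, e_j>|^2 = 153/26; ||v||^2 = 17; deficit = 289/26

Write each e_j = u_j / sqrt(<u_j, u_j>) where u_j is the displayed integer vector. Then <v, e_j> = <v, u_j> / sqrt(<u_j, u_j>), so |<v, e_j>|^2 = <v, u_j>^2 / <u_j, u_j>.
Coefficients: <v, e_1> = -4/sqrt(9), <v, e_2> = 62/sqrt(936).
Square and sum: Σ |<v, e_j>|^2 = 153/26.
Compute ||v||^2 = v·v = 17.
Deficit = 17 − 153/26 = 289/26 ≥ 0, confirming Bessel's inequality. (The deficit equals ||v − Σ <v,e_j> e_j||^2, the squared distance from v to span{e_j}.)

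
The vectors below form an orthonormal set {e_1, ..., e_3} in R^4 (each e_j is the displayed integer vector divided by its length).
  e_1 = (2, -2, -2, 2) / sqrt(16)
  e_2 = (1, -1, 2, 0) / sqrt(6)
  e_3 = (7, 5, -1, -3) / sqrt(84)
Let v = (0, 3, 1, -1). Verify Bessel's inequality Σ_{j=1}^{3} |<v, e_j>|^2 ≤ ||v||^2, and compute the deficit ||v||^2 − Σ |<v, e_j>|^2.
Σ |<v, e_j>|^2 = 69/7; ||v||^2 = 11; deficit = 8/7

Write each e_j = u_j / sqrt(<u_j, u_j>) where u_j is the displayed integer vector. Then <v, e_j> = <v, u_j> / sqrt(<u_j, u_j>), so |<v, e_j>|^2 = <v, u_j>^2 / <u_j, u_j>.
Coefficients: <v, e_1> = -10/sqrt(16), <v, e_2> = -1/sqrt(6), <v, e_3> = 17/sqrt(84).
Square and sum: Σ |<v, e_j>|^2 = 69/7.
Compute ||v||^2 = v·v = 11.
Deficit = 11 − 69/7 = 8/7 ≥ 0, confirming Bessel's inequality. (The deficit equals ||v − Σ <v,e_j> e_j||^2, the squared distance from v to span{e_j}.)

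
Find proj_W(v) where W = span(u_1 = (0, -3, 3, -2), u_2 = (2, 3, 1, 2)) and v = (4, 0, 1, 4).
proj_W(v) = (81/37, 183/74, 141/74, 61/37)

Set up U = [u_1 | ... | u_2] ∈ R^(4×2). The projector onto W = col(U) is P = U (U^T U)^(-1) U^T.
Compute U^T U =
  [22, -10]
  [-10, 18],
and U^T v = (-5, 17).
Solve U^T U · c = U^T v for the coefficients: c = (10/37, 81/74). The projection is proj_W(v) = U c.
Check: (v - proj_W(v)) · u_1 = 0  (should be 0).
Check: (v - proj_W(v)) · u_2 = 0  (should be 0).
Result: proj_W(v) = (81/37, 183/74, 141/74, 61/37).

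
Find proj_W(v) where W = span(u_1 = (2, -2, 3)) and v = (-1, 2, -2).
proj_W(v) = (-24/17, 24/17, -36/17)

Set up U = [u_1 | ... | u_1] ∈ R^(3×1). The projector onto W = col(U) is P = U (U^T U)^(-1) U^T.
Compute U^T U =
  [17],
and U^T v = (-12).
Solve U^T U · c = U^T v for the coefficients: c = (-12/17). The projection is proj_W(v) = U c.
Check: (v - proj_W(v)) · u_1 = 0  (should be 0).
Result: proj_W(v) = (-24/17, 24/17, -36/17).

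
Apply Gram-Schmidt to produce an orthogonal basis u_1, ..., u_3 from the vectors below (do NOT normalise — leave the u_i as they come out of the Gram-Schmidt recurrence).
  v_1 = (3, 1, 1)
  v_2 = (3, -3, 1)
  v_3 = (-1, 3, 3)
Orthogonal basis:
  u_1 = (3, 1, 1)
  u_2 = (12/11, -40/11, 4/11)
  u_3 = (-1, 0, 3)

Apply the Gram-Schmidt recurrence
  u_1 = v_1
  u_i = v_i − Σ_{j<i} ((v_i · u_j) / (u_j · u_j)) · u_j.

Step by step this gives:
  u_1 = (3, 1, 1)
  u_2 = (12/11, -40/11, 4/11)
  u_3 = (-1, 0, 3)

Orthogonality check:
  u_2 · u_1 = 0 (should be 0)
  u_3 · u_1 = 0 (should be 0)
  u_3 · u_2 = 0 (should be 0)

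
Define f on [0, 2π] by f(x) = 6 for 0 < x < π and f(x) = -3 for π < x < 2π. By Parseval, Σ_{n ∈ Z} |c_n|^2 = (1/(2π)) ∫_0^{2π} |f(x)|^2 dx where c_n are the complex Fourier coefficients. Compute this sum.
Σ |c_n|^2 = 45/2

Parseval equates the L^2 energy of f (normalised by 1/(2π)) with the ℓ^2 sum of its Fourier coefficients: (1/(2π)) ∫_0^{2π} |f|^2 = Σ |c_n|^2.
Compute the left side: (1/(2π)) [∫_0^π 6^2 dx + ∫_π^{2π} (-3)^2 dx] = (1/(2π)) · (36π + 9π) = (36 + 9)/2 = 45/2.
So Σ_{n ∈ Z} |c_n|^2 = 45/2.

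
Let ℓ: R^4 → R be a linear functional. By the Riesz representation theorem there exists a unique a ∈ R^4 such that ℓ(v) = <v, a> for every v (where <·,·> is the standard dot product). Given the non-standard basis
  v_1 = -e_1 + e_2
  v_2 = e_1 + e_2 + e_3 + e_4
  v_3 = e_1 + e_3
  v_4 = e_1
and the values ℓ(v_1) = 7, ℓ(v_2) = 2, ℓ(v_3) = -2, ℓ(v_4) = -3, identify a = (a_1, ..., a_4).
a = (-3, 4, 1, 0)

Write a = (a_1, ..., a_4) in the standard basis. For each basis vector v_i, ℓ(v_i) = <v_i, a> is a linear equation in the a_j's. Collect the n equations into a matrix system V a = ℓ, where row i of V is v_i (expressed in the standard basis). Since V is invertible (lower-triangular with 1s on the diagonal, up to permutation), solve by back-substitution:
  V =
[[-1, 1, 0, 0],
 [1, 1, 1, 1],
 [1, 0, 1, 0],
 [1, 0, 0, 0]]
  V a = (7, 2, -2, -3)
Solving gives a = (-3, 4, 1, 0).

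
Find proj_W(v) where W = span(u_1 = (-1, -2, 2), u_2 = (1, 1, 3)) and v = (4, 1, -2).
proj_W(v) = (64/45, 47/18, -151/90)

Set up U = [u_1 | ... | u_2] ∈ R^(3×2). The projector onto W = col(U) is P = U (U^T U)^(-1) U^T.
Compute U^T U =
  [9, 3]
  [3, 11],
and U^T v = (-10, -1).
Solve U^T U · c = U^T v for the coefficients: c = (-107/90, 7/30). The projection is proj_W(v) = U c.
Check: (v - proj_W(v)) · u_1 = 0  (should be 0).
Check: (v - proj_W(v)) · u_2 = 0  (should be 0).
Result: proj_W(v) = (64/45, 47/18, -151/90).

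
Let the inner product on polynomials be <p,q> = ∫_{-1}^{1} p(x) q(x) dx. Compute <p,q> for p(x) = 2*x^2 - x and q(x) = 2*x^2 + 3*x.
<p,q> = -2/5

Expand the product: p(x)·q(x) = 4*x^4 + 4*x^3 - 3*x^2.
∫_{-1}^{1} of each monomial x^k gives [2/(k+1) if k even, 0 if k odd]. Integrating term-by-term (or equivalently evaluating the antiderivative F(x) = 4*x^5/5 + x^4 - x^3 at the endpoints):
  F(1) − F(−1) = 4/5 − (6/5) = -2/5.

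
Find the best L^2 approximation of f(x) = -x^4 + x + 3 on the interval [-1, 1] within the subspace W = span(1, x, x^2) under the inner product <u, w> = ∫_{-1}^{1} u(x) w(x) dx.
g(x) = -6*x^2/7 + x + 108/35

The best approximation g ∈ W is the orthogonal projection of f onto W. Writing g = a_0 + a_1 x + a_2 x^2, the coefficients solve the normal equations G · a = b where
  G_{ij} = <φ_i, φ_j> and b_i = <f, φ_i>, with φ_0 = 1, φ_1 = x, φ_2 = x^2.
G =
  [2, 0, 2/3]
  [0, 2/3, 0]
  [2/3, 0, 2/5],
b = (28/5, 2/3, 12/7).
Solving gives a_0 = 108/35, a_1 = 1, a_2 = -6/7, so
  g(x) = -6*x^2/7 + x + 108/35.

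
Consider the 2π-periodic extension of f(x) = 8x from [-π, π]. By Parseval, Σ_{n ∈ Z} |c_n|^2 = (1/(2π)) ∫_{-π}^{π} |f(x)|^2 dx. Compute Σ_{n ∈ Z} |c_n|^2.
Σ |c_n|^2 = 64π^2/3

Expand and integrate term by term over [-π, π]:
  ∫ (8x)^2 dx = 64·(2π^3/3); ∫ 2·8·(0)·x dx = 0 (odd integrand); ∫ 0^2 dx = 0·2π.
So (1/(2π)) ∫_{-π}^{π} (8x)^2 dx = 64π^2/3 + 0 = 64π^2/3.
Parseval ⇒ Σ |c_n|^2 = 64π^2/3.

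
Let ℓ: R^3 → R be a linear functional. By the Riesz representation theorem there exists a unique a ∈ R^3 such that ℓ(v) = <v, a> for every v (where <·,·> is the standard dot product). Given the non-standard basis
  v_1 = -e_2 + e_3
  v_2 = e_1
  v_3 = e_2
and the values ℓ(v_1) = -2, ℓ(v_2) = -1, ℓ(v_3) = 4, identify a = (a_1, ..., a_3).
a = (-1, 4, 2)

Write a = (a_1, ..., a_3) in the standard basis. For each basis vector v_i, ℓ(v_i) = <v_i, a> is a linear equation in the a_j's. Collect the n equations into a matrix system V a = ℓ, where row i of V is v_i (expressed in the standard basis). Since V is invertible (lower-triangular with 1s on the diagonal, up to permutation), solve by back-substitution:
  V =
[[0, -1, 1],
 [1, 0, 0],
 [0, 1, 0]]
  V a = (-2, -1, 4)
Solving gives a = (-1, 4, 2).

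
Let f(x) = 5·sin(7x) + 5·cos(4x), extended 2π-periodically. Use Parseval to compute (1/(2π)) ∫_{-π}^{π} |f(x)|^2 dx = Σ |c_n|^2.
Σ |c_n|^2 = 25

Expand |f|^2 and use orthogonality of {sin(nx), cos(mx)} on [-π, π]:
  ∫_{-π}^{π} sin(nx)^2 dx = π, ∫ cos(mx)^2 dx = π, and cross terms integrate to 0.
So ∫_{-π}^{π} f(x)^2 dx = 5^2 · π + 5^2 · π = (25 + 25)π.
Divide by 2π: (25 + 25)/2 = 25.
By Parseval, this equals Σ |c_n|^2.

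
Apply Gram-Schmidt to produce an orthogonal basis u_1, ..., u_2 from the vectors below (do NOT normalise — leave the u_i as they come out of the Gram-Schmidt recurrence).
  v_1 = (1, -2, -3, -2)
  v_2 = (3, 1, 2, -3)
Orthogonal basis:
  u_1 = (1, -2, -3, -2)
  u_2 = (53/18, 10/9, 13/6, -26/9)

Apply the Gram-Schmidt recurrence
  u_1 = v_1
  u_i = v_i − Σ_{j<i} ((v_i · u_j) / (u_j · u_j)) · u_j.

Step by step this gives:
  u_1 = (1, -2, -3, -2)
  u_2 = (53/18, 10/9, 13/6, -26/9)

Orthogonality check:
  u_2 · u_1 = 0 (should be 0)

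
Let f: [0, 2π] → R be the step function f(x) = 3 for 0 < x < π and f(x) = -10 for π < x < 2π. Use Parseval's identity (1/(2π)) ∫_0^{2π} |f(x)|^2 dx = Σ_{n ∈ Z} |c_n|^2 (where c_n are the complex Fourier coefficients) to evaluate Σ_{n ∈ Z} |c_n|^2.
Σ |c_n|^2 = 109/2

Parseval equates the L^2 energy of f (normalised by 1/(2π)) with the ℓ^2 sum of its Fourier coefficients: (1/(2π)) ∫_0^{2π} |f|^2 = Σ |c_n|^2.
Compute the left side: (1/(2π)) [∫_0^π 3^2 dx + ∫_π^{2π} (-10)^2 dx] = (1/(2π)) · (9π + 100π) = (9 + 100)/2 = 109/2.
So Σ_{n ∈ Z} |c_n|^2 = 109/2.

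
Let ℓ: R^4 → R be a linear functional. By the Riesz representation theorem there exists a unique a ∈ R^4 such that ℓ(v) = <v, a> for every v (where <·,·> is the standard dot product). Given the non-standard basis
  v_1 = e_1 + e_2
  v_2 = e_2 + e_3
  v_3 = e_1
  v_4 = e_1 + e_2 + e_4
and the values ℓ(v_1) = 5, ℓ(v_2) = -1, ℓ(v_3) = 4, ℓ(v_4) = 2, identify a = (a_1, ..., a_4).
a = (4, 1, -2, -3)

Write a = (a_1, ..., a_4) in the standard basis. For each basis vector v_i, ℓ(v_i) = <v_i, a> is a linear equation in the a_j's. Collect the n equations into a matrix system V a = ℓ, where row i of V is v_i (expressed in the standard basis). Since V is invertible (lower-triangular with 1s on the diagonal, up to permutation), solve by back-substitution:
  V =
[[1, 1, 0, 0],
 [0, 1, 1, 0],
 [1, 0, 0, 0],
 [1, 1, 0, 1]]
  V a = (5, -1, 4, 2)
Solving gives a = (4, 1, -2, -3).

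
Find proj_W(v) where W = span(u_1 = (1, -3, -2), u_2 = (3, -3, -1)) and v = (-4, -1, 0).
proj_W(v) = (-229/70, 3/14, -51/35)

Set up U = [u_1 | ... | u_2] ∈ R^(3×2). The projector onto W = col(U) is P = U (U^T U)^(-1) U^T.
Compute U^T U =
  [14, 14]
  [14, 19],
and U^T v = (-1, -9).
Solve U^T U · c = U^T v for the coefficients: c = (107/70, -8/5). The projection is proj_W(v) = U c.
Check: (v - proj_W(v)) · u_1 = 0  (should be 0).
Check: (v - proj_W(v)) · u_2 = 0  (should be 0).
Result: proj_W(v) = (-229/70, 3/14, -51/35).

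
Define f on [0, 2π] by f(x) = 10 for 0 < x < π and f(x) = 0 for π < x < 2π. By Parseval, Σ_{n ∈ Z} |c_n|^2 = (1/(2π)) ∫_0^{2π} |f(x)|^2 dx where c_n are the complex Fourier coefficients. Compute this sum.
Σ |c_n|^2 = 50

Parseval equates the L^2 energy of f (normalised by 1/(2π)) with the ℓ^2 sum of its Fourier coefficients: (1/(2π)) ∫_0^{2π} |f|^2 = Σ |c_n|^2.
Compute the left side: (1/(2π)) [∫_0^π 10^2 dx + ∫_π^{2π} 0^2 dx] = (1/(2π)) · (100π + 0π) = (100 + 0)/2 = 50.
So Σ_{n ∈ Z} |c_n|^2 = 50.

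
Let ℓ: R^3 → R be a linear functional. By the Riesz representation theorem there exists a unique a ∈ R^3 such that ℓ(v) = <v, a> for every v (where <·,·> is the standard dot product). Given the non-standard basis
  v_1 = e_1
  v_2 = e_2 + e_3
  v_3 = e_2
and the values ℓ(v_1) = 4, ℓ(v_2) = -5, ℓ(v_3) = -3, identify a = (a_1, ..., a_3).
a = (4, -3, -2)

Write a = (a_1, ..., a_3) in the standard basis. For each basis vector v_i, ℓ(v_i) = <v_i, a> is a linear equation in the a_j's. Collect the n equations into a matrix system V a = ℓ, where row i of V is v_i (expressed in the standard basis). Since V is invertible (lower-triangular with 1s on the diagonal, up to permutation), solve by back-substitution:
  V =
[[1, 0, 0],
 [0, 1, 1],
 [0, 1, 0]]
  V a = (4, -5, -3)
Solving gives a = (4, -3, -2).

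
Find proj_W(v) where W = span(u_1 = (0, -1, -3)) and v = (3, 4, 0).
proj_W(v) = (0, 2/5, 6/5)

Set up U = [u_1 | ... | u_1] ∈ R^(3×1). The projector onto W = col(U) is P = U (U^T U)^(-1) U^T.
Compute U^T U =
  [10],
and U^T v = (-4).
Solve U^T U · c = U^T v for the coefficients: c = (-2/5). The projection is proj_W(v) = U c.
Check: (v - proj_W(v)) · u_1 = 0  (should be 0).
Result: proj_W(v) = (0, 2/5, 6/5).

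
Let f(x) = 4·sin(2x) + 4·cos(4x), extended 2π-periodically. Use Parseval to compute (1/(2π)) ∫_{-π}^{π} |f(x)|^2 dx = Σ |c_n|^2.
Σ |c_n|^2 = 16

Expand |f|^2 and use orthogonality of {sin(nx), cos(mx)} on [-π, π]:
  ∫_{-π}^{π} sin(nx)^2 dx = π, ∫ cos(mx)^2 dx = π, and cross terms integrate to 0.
So ∫_{-π}^{π} f(x)^2 dx = 4^2 · π + 4^2 · π = (16 + 16)π.
Divide by 2π: (16 + 16)/2 = 16.
By Parseval, this equals Σ |c_n|^2.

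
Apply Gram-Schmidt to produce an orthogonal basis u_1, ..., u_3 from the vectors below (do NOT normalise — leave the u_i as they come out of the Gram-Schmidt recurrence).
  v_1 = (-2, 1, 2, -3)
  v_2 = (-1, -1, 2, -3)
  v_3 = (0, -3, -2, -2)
Orthogonal basis:
  u_1 = (-2, 1, 2, -3)
  u_2 = (5/9, -16/9, 4/9, -2/3)
  u_3 = (-33/37, -33/74, -93/37, -91/74)

Apply the Gram-Schmidt recurrence
  u_1 = v_1
  u_i = v_i − Σ_{j<i} ((v_i · u_j) / (u_j · u_j)) · u_j.

Step by step this gives:
  u_1 = (-2, 1, 2, -3)
  u_2 = (5/9, -16/9, 4/9, -2/3)
  u_3 = (-33/37, -33/74, -93/37, -91/74)

Orthogonality check:
  u_2 · u_1 = 0 (should be 0)
  u_3 · u_1 = 0 (should be 0)
  u_3 · u_2 = 0 (should be 0)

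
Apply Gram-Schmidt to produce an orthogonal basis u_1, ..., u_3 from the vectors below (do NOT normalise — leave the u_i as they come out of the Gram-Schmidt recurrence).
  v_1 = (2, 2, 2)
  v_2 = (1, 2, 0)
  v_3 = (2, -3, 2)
Orthogonal basis:
  u_1 = (2, 2, 2)
  u_2 = (0, 1, -1)
  u_3 = (5/3, -5/6, -5/6)

Apply the Gram-Schmidt recurrence
  u_1 = v_1
  u_i = v_i − Σ_{j<i} ((v_i · u_j) / (u_j · u_j)) · u_j.

Step by step this gives:
  u_1 = (2, 2, 2)
  u_2 = (0, 1, -1)
  u_3 = (5/3, -5/6, -5/6)

Orthogonality check:
  u_2 · u_1 = 0 (should be 0)
  u_3 · u_1 = 0 (should be 0)
  u_3 · u_2 = 0 (should be 0)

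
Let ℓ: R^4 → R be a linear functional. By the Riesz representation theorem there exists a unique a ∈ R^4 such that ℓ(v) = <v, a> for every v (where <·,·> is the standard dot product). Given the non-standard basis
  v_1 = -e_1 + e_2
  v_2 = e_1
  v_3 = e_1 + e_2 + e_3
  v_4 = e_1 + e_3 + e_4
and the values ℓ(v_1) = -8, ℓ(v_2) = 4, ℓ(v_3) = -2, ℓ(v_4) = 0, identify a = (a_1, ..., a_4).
a = (4, -4, -2, -2)

Write a = (a_1, ..., a_4) in the standard basis. For each basis vector v_i, ℓ(v_i) = <v_i, a> is a linear equation in the a_j's. Collect the n equations into a matrix system V a = ℓ, where row i of V is v_i (expressed in the standard basis). Since V is invertible (lower-triangular with 1s on the diagonal, up to permutation), solve by back-substitution:
  V =
[[-1, 1, 0, 0],
 [1, 0, 0, 0],
 [1, 1, 1, 0],
 [1, 0, 1, 1]]
  V a = (-8, 4, -2, 0)
Solving gives a = (4, -4, -2, -2).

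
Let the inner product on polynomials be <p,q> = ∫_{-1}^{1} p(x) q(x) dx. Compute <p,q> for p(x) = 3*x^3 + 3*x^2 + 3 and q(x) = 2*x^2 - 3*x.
<p,q> = 14/5

Expand the product: p(x)·q(x) = 6*x^5 - 3*x^4 - 9*x^3 + 6*x^2 - 9*x.
∫_{-1}^{1} of each monomial x^k gives [2/(k+1) if k even, 0 if k odd]. Integrating term-by-term (or equivalently evaluating the antiderivative F(x) = x^6 - 3*x^5/5 - 9*x^4/4 + 2*x^3 - 9*x^2/2 at the endpoints):
  F(1) − F(−1) = -87/20 − (-143/20) = 14/5.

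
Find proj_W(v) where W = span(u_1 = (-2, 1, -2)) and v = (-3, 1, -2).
proj_W(v) = (-22/9, 11/9, -22/9)

Set up U = [u_1 | ... | u_1] ∈ R^(3×1). The projector onto W = col(U) is P = U (U^T U)^(-1) U^T.
Compute U^T U =
  [9],
and U^T v = (11).
Solve U^T U · c = U^T v for the coefficients: c = (11/9). The projection is proj_W(v) = U c.
Check: (v - proj_W(v)) · u_1 = 0  (should be 0).
Result: proj_W(v) = (-22/9, 11/9, -22/9).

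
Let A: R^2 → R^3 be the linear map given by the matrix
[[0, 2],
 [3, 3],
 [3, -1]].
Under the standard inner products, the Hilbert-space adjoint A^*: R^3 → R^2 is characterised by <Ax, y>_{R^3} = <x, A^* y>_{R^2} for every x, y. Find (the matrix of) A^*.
A^* = A^T =
[[0, 3, 3],
 [2, 3, -1]]

For real matrices with standard dot products, the defining identity <Ax, y> = <x, A^* y> gives (Ax)^T y = x^T (A^*) y, i.e. x^T A^T y = x^T (A^*) y. Since this holds for all x, y, we must have A^* = A^T. Therefore
A^* =
[[0, 3, 3],
 [2, 3, -1]].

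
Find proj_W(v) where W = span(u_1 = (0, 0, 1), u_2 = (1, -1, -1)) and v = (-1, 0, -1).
proj_W(v) = (-1/2, 1/2, -1)

Set up U = [u_1 | ... | u_2] ∈ R^(3×2). The projector onto W = col(U) is P = U (U^T U)^(-1) U^T.
Compute U^T U =
  [1, -1]
  [-1, 3],
and U^T v = (-1, 0).
Solve U^T U · c = U^T v for the coefficients: c = (-3/2, -1/2). The projection is proj_W(v) = U c.
Check: (v - proj_W(v)) · u_1 = 0  (should be 0).
Check: (v - proj_W(v)) · u_2 = 0  (should be 0).
Result: proj_W(v) = (-1/2, 1/2, -1).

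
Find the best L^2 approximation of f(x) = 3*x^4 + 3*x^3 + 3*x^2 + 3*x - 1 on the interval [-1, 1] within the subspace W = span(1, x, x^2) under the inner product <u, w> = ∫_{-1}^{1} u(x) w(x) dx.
g(x) = 39*x^2/7 + 24*x/5 - 44/35

The best approximation g ∈ W is the orthogonal projection of f onto W. Writing g = a_0 + a_1 x + a_2 x^2, the coefficients solve the normal equations G · a = b where
  G_{ij} = <φ_i, φ_j> and b_i = <f, φ_i>, with φ_0 = 1, φ_1 = x, φ_2 = x^2.
G =
  [2, 0, 2/3]
  [0, 2/3, 0]
  [2/3, 0, 2/5],
b = (6/5, 16/5, 146/105).
Solving gives a_0 = -44/35, a_1 = 24/5, a_2 = 39/7, so
  g(x) = 39*x^2/7 + 24*x/5 - 44/35.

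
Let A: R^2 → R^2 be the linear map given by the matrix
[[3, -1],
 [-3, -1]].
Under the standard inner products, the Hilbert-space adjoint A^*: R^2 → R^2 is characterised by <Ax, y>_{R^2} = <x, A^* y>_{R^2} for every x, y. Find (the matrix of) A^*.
A^* = A^T =
[[3, -3],
 [-1, -1]]

For real matrices with standard dot products, the defining identity <Ax, y> = <x, A^* y> gives (Ax)^T y = x^T (A^*) y, i.e. x^T A^T y = x^T (A^*) y. Since this holds for all x, y, we must have A^* = A^T. Therefore
A^* =
[[3, -3],
 [-1, -1]].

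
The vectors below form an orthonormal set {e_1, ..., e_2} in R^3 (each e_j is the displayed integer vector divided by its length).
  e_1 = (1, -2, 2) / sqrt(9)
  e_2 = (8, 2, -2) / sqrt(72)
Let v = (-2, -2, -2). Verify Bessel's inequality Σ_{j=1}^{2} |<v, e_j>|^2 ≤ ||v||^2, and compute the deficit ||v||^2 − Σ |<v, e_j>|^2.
Σ |<v, e_j>|^2 = 4; ||v||^2 = 12; deficit = 8

Write each e_j = u_j / sqrt(<u_j, u_j>) where u_j is the displayed integer vector. Then <v, e_j> = <v, u_j> / sqrt(<u_j, u_j>), so |<v, e_j>|^2 = <v, u_j>^2 / <u_j, u_j>.
Coefficients: <v, e_1> = -2/sqrt(9), <v, e_2> = -16/sqrt(72).
Square and sum: Σ |<v, e_j>|^2 = 4.
Compute ||v||^2 = v·v = 12.
Deficit = 12 − 4 = 8 ≥ 0, confirming Bessel's inequality. (The deficit equals ||v − Σ <v,e_j> e_j||^2, the squared distance from v to span{e_j}.)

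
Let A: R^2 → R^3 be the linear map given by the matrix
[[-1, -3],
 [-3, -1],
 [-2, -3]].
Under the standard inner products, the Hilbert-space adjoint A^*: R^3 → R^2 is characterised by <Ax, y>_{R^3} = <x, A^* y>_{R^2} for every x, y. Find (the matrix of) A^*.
A^* = A^T =
[[-1, -3, -2],
 [-3, -1, -3]]

For real matrices with standard dot products, the defining identity <Ax, y> = <x, A^* y> gives (Ax)^T y = x^T (A^*) y, i.e. x^T A^T y = x^T (A^*) y. Since this holds for all x, y, we must have A^* = A^T. Therefore
A^* =
[[-1, -3, -2],
 [-3, -1, -3]].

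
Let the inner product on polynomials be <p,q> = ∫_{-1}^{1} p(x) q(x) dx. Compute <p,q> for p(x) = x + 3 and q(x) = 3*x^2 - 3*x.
<p,q> = 4

Expand the product: p(x)·q(x) = 3*x^3 + 6*x^2 - 9*x.
∫_{-1}^{1} of each monomial x^k gives [2/(k+1) if k even, 0 if k odd]. Integrating term-by-term (or equivalently evaluating the antiderivative F(x) = 3*x^4/4 + 2*x^3 - 9*x^2/2 at the endpoints):
  F(1) − F(−1) = -7/4 − (-23/4) = 4.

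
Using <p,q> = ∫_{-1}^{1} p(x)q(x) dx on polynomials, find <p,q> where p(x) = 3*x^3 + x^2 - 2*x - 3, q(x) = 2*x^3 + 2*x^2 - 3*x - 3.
<p,q> = 466/35

Expand the product: p(x)·q(x) = 6*x^6 + 8*x^5 - 11*x^4 - 22*x^3 - 3*x^2 + 15*x + 9.
∫_{-1}^{1} of each monomial x^k gives [2/(k+1) if k even, 0 if k odd]. Integrating term-by-term (or equivalently evaluating the antiderivative F(x) = 6*x^7/7 + 4*x^6/3 - 11*x^5/5 - 11*x^4/2 - x^3 + 15*x^2/2 + 9*x at the endpoints):
  F(1) − F(−1) = 1049/105 − (-349/105) = 466/35.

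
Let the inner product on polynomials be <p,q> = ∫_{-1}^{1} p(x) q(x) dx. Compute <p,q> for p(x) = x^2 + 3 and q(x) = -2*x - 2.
<p,q> = -40/3

Expand the product: p(x)·q(x) = -2*x^3 - 2*x^2 - 6*x - 6.
∫_{-1}^{1} of each monomial x^k gives [2/(k+1) if k even, 0 if k odd]. Integrating term-by-term (or equivalently evaluating the antiderivative F(x) = -x^4/2 - 2*x^3/3 - 3*x^2 - 6*x at the endpoints):
  F(1) − F(−1) = -61/6 − (19/6) = -40/3.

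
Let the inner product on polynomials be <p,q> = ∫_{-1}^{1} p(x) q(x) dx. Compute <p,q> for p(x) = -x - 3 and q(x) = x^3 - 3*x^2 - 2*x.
<p,q> = 104/15

Expand the product: p(x)·q(x) = -x^4 + 11*x^2 + 6*x.
∫_{-1}^{1} of each monomial x^k gives [2/(k+1) if k even, 0 if k odd]. Integrating term-by-term (or equivalently evaluating the antiderivative F(x) = -x^5/5 + 11*x^3/3 + 3*x^2 at the endpoints):
  F(1) − F(−1) = 97/15 − (-7/15) = 104/15.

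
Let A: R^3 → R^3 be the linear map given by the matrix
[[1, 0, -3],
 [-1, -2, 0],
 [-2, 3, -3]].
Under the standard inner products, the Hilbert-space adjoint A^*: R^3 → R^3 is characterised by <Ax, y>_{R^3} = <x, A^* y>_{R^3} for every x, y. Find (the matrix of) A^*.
A^* = A^T =
[[1, -1, -2],
 [0, -2, 3],
 [-3, 0, -3]]

For real matrices with standard dot products, the defining identity <Ax, y> = <x, A^* y> gives (Ax)^T y = x^T (A^*) y, i.e. x^T A^T y = x^T (A^*) y. Since this holds for all x, y, we must have A^* = A^T. Therefore
A^* =
[[1, -1, -2],
 [0, -2, 3],
 [-3, 0, -3]].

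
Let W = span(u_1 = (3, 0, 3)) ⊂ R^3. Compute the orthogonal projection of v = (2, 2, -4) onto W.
proj_W(v) = (-1, 0, -1)

Set up U = [u_1 | ... | u_1] ∈ R^(3×1). The projector onto W = col(U) is P = U (U^T U)^(-1) U^T.
Compute U^T U =
  [18],
and U^T v = (-6).
Solve U^T U · c = U^T v for the coefficients: c = (-1/3). The projection is proj_W(v) = U c.
Check: (v - proj_W(v)) · u_1 = 0  (should be 0).
Result: proj_W(v) = (-1, 0, -1).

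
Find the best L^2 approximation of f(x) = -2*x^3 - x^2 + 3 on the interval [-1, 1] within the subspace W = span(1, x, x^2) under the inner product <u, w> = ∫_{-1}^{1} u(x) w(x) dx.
g(x) = -x^2 - 6*x/5 + 3

The best approximation g ∈ W is the orthogonal projection of f onto W. Writing g = a_0 + a_1 x + a_2 x^2, the coefficients solve the normal equations G · a = b where
  G_{ij} = <φ_i, φ_j> and b_i = <f, φ_i>, with φ_0 = 1, φ_1 = x, φ_2 = x^2.
G =
  [2, 0, 2/3]
  [0, 2/3, 0]
  [2/3, 0, 2/5],
b = (16/3, -4/5, 8/5).
Solving gives a_0 = 3, a_1 = -6/5, a_2 = -1, so
  g(x) = -x^2 - 6*x/5 + 3.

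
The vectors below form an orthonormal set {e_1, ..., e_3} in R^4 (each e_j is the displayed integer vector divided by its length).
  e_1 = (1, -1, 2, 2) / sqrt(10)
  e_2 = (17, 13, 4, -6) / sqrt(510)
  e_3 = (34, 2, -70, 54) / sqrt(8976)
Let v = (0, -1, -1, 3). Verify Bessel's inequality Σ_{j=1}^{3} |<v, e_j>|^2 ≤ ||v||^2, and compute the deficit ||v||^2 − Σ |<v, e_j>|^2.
Σ |<v, e_j>|^2 = 475/44; ||v||^2 = 11; deficit = 9/44

Write each e_j = u_j / sqrt(<u_j, u_j>) where u_j is the displayed integer vector. Then <v, e_j> = <v, u_j> / sqrt(<u_j, u_j>), so |<v, e_j>|^2 = <v, u_j>^2 / <u_j, u_j>.
Coefficients: <v, e_1> = 5/sqrt(10), <v, e_2> = -35/sqrt(510), <v, e_3> = 230/sqrt(8976).
Square and sum: Σ |<v, e_j>|^2 = 475/44.
Compute ||v||^2 = v·v = 11.
Deficit = 11 − 475/44 = 9/44 ≥ 0, confirming Bessel's inequality. (The deficit equals ||v − Σ <v,e_j> e_j||^2, the squared distance from v to span{e_j}.)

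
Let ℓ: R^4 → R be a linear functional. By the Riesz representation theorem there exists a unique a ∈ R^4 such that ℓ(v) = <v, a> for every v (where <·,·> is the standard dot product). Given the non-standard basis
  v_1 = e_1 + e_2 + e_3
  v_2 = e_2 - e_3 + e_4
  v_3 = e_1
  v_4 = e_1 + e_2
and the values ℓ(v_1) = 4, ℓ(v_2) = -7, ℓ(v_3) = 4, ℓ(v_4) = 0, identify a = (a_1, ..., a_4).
a = (4, -4, 4, 1)

Write a = (a_1, ..., a_4) in the standard basis. For each basis vector v_i, ℓ(v_i) = <v_i, a> is a linear equation in the a_j's. Collect the n equations into a matrix system V a = ℓ, where row i of V is v_i (expressed in the standard basis). Since V is invertible (lower-triangular with 1s on the diagonal, up to permutation), solve by back-substitution:
  V =
[[1, 1, 1, 0],
 [0, 1, -1, 1],
 [1, 0, 0, 0],
 [1, 1, 0, 0]]
  V a = (4, -7, 4, 0)
Solving gives a = (4, -4, 4, 1).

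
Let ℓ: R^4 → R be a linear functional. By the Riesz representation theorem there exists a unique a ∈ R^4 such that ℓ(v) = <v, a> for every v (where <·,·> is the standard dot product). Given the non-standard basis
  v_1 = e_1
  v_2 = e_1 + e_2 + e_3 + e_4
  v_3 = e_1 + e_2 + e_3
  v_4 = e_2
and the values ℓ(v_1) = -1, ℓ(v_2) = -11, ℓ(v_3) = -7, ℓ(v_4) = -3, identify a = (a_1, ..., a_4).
a = (-1, -3, -3, -4)

Write a = (a_1, ..., a_4) in the standard basis. For each basis vector v_i, ℓ(v_i) = <v_i, a> is a linear equation in the a_j's. Collect the n equations into a matrix system V a = ℓ, where row i of V is v_i (expressed in the standard basis). Since V is invertible (lower-triangular with 1s on the diagonal, up to permutation), solve by back-substitution:
  V =
[[1, 0, 0, 0],
 [1, 1, 1, 1],
 [1, 1, 1, 0],
 [0, 1, 0, 0]]
  V a = (-1, -11, -7, -3)
Solving gives a = (-1, -3, -3, -4).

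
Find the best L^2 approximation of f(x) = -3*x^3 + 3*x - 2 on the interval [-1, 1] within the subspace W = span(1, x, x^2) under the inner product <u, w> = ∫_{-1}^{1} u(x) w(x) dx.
g(x) = 6*x/5 - 2

The best approximation g ∈ W is the orthogonal projection of f onto W. Writing g = a_0 + a_1 x + a_2 x^2, the coefficients solve the normal equations G · a = b where
  G_{ij} = <φ_i, φ_j> and b_i = <f, φ_i>, with φ_0 = 1, φ_1 = x, φ_2 = x^2.
G =
  [2, 0, 2/3]
  [0, 2/3, 0]
  [2/3, 0, 2/5],
b = (-4, 4/5, -4/3).
Solving gives a_0 = -2, a_1 = 6/5, a_2 = 0, so
  g(x) = 6*x/5 - 2.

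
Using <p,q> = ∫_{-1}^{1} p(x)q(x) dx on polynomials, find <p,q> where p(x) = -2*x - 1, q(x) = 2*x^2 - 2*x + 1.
<p,q> = -2/3

Expand the product: p(x)·q(x) = -4*x^3 + 2*x^2 - 1.
∫_{-1}^{1} of each monomial x^k gives [2/(k+1) if k even, 0 if k odd]. Integrating term-by-term (or equivalently evaluating the antiderivative F(x) = -x^4 + 2*x^3/3 - x at the endpoints):
  F(1) − F(−1) = -4/3 − (-2/3) = -2/3.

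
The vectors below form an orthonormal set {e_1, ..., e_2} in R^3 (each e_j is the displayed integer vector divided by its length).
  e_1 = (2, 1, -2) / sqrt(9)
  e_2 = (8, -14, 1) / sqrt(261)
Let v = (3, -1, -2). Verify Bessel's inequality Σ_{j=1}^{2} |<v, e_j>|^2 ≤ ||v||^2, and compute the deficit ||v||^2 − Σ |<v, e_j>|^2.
Σ |<v, e_j>|^2 = 405/29; ||v||^2 = 14; deficit = 1/29

Write each e_j = u_j / sqrt(<u_j, u_j>) where u_j is the displayed integer vector. Then <v, e_j> = <v, u_j> / sqrt(<u_j, u_j>), so |<v, e_j>|^2 = <v, u_j>^2 / <u_j, u_j>.
Coefficients: <v, e_1> = 9/sqrt(9), <v, e_2> = 36/sqrt(261).
Square and sum: Σ |<v, e_j>|^2 = 405/29.
Compute ||v||^2 = v·v = 14.
Deficit = 14 − 405/29 = 1/29 ≥ 0, confirming Bessel's inequality. (The deficit equals ||v − Σ <v,e_j> e_j||^2, the squared distance from v to span{e_j}.)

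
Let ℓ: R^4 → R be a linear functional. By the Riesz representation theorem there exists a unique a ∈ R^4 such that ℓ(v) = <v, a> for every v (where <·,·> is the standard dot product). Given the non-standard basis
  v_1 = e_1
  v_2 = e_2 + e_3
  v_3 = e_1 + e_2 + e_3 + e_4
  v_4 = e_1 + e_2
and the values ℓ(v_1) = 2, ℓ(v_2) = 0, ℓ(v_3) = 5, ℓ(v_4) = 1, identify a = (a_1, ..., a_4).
a = (2, -1, 1, 3)

Write a = (a_1, ..., a_4) in the standard basis. For each basis vector v_i, ℓ(v_i) = <v_i, a> is a linear equation in the a_j's. Collect the n equations into a matrix system V a = ℓ, where row i of V is v_i (expressed in the standard basis). Since V is invertible (lower-triangular with 1s on the diagonal, up to permutation), solve by back-substitution:
  V =
[[1, 0, 0, 0],
 [0, 1, 1, 0],
 [1, 1, 1, 1],
 [1, 1, 0, 0]]
  V a = (2, 0, 5, 1)
Solving gives a = (2, -1, 1, 3).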